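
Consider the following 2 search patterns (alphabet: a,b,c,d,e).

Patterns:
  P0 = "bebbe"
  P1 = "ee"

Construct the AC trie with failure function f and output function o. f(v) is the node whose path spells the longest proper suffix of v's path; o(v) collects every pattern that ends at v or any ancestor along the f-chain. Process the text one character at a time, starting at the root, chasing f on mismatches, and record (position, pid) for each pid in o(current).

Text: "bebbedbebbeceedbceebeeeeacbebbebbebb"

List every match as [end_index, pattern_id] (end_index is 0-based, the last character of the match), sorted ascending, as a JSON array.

Construct AC machine:
Trie (insert patterns):
  n0 'ε': b→1 e→6
  n1 'b': e→2
  n2 'be': b→3
  n3 'beb': b→4
  n4 'bebb': e→5
  n5 'bebbe': ·  ←P0
  n6 'e': e→7
  n7 'ee': ·  ←P1

BFS fail/out derivation:
  fail(1) 'b': from fail(0)=0 chase 'b': 0 ⇒ 0;  out=∅∪out(0)=∅
  fail(6) 'e': from fail(0)=0 chase 'e': 0 ⇒ 0;  out=∅∪out(0)=∅
  fail(2) 'be': from fail(1)=0 chase 'e': 0 ⇒ 6;  out=∅∪out(6)=∅
  fail(7) 'ee': from fail(6)=0 chase 'e': 0 ⇒ 6;  out={1}∪out(6)={1}
  fail(3) 'beb': from fail(2)=6 chase 'b': 6→0 ⇒ 1;  out=∅∪out(1)=∅
  fail(4) 'bebb': from fail(3)=1 chase 'b': 1→0 ⇒ 1;  out=∅∪out(1)=∅
  fail(5) 'bebbe': from fail(4)=1 chase 'e': 1 ⇒ 2;  out={0}∪out(2)={0}

Scan:
i=0 'b': node 0→1
i=1 'e': node 1→2
i=2 'b': node 2→3
i=3 'b': node 3→4
i=4 'e': node 4→5  ** P0@[0:4]
i=5 'd': node 5→0 (fail-walked)
i=6 'b': node 0→1
i=7 'e': node 1→2
i=8 'b': node 2→3
i=9 'b': node 3→4
i=10 'e': node 4→5  ** P0@[6:10]
i=11 'c': node 5→0 (fail-walked)
i=12 'e': node 0→6
i=13 'e': node 6→7  ** P1@[12:13]
i=14 'd': node 7→0 (fail-walked)
i=15 'b': node 0→1
i=16 'c': node 1→0 (fail-walked)
i=17 'e': node 0→6
i=18 'e': node 6→7  ** P1@[17:18]
i=19 'b': node 7→1 (fail-walked)
i=20 'e': node 1→2
i=21 'e': node 2→7 (fail-walked)  ** P1@[20:21]
i=22 'e': node 7→7 (fail-walked)  ** P1@[21:22]
i=23 'e': node 7→7 (fail-walked)  ** P1@[22:23]
i=24 'a': node 7→0 (fail-walked)
i=25 'c': node 0→0
i=26 'b': node 0→1
i=27 'e': node 1→2
i=28 'b': node 2→3
i=29 'b': node 3→4
i=30 'e': node 4→5  ** P0@[26:30]
i=31 'b': node 5→3 (fail-walked)
i=32 'b': node 3→4
i=33 'e': node 4→5  ** P0@[29:33]
i=34 'b': node 5→3 (fail-walked)
i=35 'b': node 3→4

Matches: [[4,0],[10,0],[13,1],[18,1],[21,1],[22,1],[23,1],[30,0],[33,0]]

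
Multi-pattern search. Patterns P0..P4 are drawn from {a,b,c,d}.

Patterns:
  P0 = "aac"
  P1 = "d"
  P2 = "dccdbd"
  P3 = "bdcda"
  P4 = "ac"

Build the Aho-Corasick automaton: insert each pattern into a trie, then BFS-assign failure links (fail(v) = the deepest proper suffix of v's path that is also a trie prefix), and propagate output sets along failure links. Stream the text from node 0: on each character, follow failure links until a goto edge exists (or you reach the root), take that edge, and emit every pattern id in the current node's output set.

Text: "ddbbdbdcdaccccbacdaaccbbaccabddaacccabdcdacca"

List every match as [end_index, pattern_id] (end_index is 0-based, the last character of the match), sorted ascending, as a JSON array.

Build:
Trie (insert patterns):
  n0 'ε': a→1 b→10 d→4
  n1 'a': a→2 c→15
  n2 'aa': c→3
  n3 'aac': ·  ←P0
  n4 'd': c→5  ←P1
  n5 'dc': c→6
  n6 'dcc': d→7
  n7 'dccd': b→8
  n8 'dccdb': d→9
  n9 'dccdbd': ·  ←P2
  n10 'b': d→11
  n11 'bd': c→12
  n12 'bdc': d→13
  n13 'bdcd': a→14
  n14 'bdcda': ·  ←P3
  n15 'ac': ·  ←P4

Failure links (BFS by depth):
  n1('a'): parent n0 fail=0; on 'a' 0 → fail=0;  out ∅∪∅=∅
  n4('d'): parent n0 fail=0; on 'd' 0 → fail=0;  out {1}∪∅={1}
  n10('b'): parent n0 fail=0; on 'b' 0 → fail=0;  out ∅∪∅=∅
  n2('aa'): parent n1 fail=0; on 'a' 0 → fail=1;  out ∅∪∅=∅
  n5('dc'): parent n4 fail=0; on 'c' 0 → fail=0;  out ∅∪∅=∅
  n11('bd'): parent n10 fail=0; on 'd' 0 → fail=4;  out ∅∪{1}={1}
  n15('ac'): parent n1 fail=0; on 'c' 0 → fail=0;  out {4}∪∅={4}
  n3('aac'): parent n2 fail=1; on 'c' 1 → fail=15;  out {0}∪{4}={0,4}
  n6('dcc'): parent n5 fail=0; on 'c' 0 → fail=0;  out ∅∪∅=∅
  n12('bdc'): parent n11 fail=4; on 'c' 4 → fail=5;  out ∅∪∅=∅
  n7('dccd'): parent n6 fail=0; on 'd' 0 → fail=4;  out ∅∪{1}={1}
  n13('bdcd'): parent n12 fail=5; on 'd' 5→0 → fail=4;  out ∅∪{1}={1}
  n8('dccdb'): parent n7 fail=4; on 'b' 4→0 → fail=10;  out ∅∪∅=∅
  n14('bdcda'): parent n13 fail=4; on 'a' 4→0 → fail=1;  out {3}∪∅={3}
  n9('dccdbd'): parent n8 fail=10; on 'd' 10 → fail=11;  out {2}∪{1}={1,2}

Scan:
[0] read 'd'  n0⇒n4  → match P1@[0:0]
[1] read 'd'  n4⇒n4 (fail-walked)  → match P1@[1:1]
[2] read 'b'  n4⇒n10 (fail-walked)
[3] read 'b'  n10⇒n10 (fail-walked)
[4] read 'd'  n10⇒n11  → match P1@[4:4]
[5] read 'b'  n11⇒n10 (fail-walked)
[6] read 'd'  n10⇒n11  → match P1@[6:6]
[7] read 'c'  n11⇒n12
[8] read 'd'  n12⇒n13  → match P1@[8:8]
[9] read 'a'  n13⇒n14  → match P3@[5:9]
[10] read 'c'  n14⇒n15 (fail-walked)  → match P4@[9:10]
[11] read 'c'  n15⇒n0 (fail-walked)
[12] read 'c'  n0⇒n0
[13] read 'c'  n0⇒n0
[14] read 'b'  n0⇒n10
[15] read 'a'  n10⇒n1 (fail-walked)
[16] read 'c'  n1⇒n15  → match P4@[15:16]
[17] read 'd'  n15⇒n4 (fail-walked)  → match P1@[17:17]
[18] read 'a'  n4⇒n1 (fail-walked)
[19] read 'a'  n1⇒n2
[20] read 'c'  n2⇒n3  → match P0@[18:20],P4@[19:20]
[21] read 'c'  n3⇒n0 (fail-walked)
[22] read 'b'  n0⇒n10
[23] read 'b'  n10⇒n10 (fail-walked)
[24] read 'a'  n10⇒n1 (fail-walked)
[25] read 'c'  n1⇒n15  → match P4@[24:25]
[26] read 'c'  n15⇒n0 (fail-walked)
[27] read 'a'  n0⇒n1
[28] read 'b'  n1⇒n10 (fail-walked)
[29] read 'd'  n10⇒n11  → match P1@[29:29]
[30] read 'd'  n11⇒n4 (fail-walked)  → match P1@[30:30]
[31] read 'a'  n4⇒n1 (fail-walked)
[32] read 'a'  n1⇒n2
[33] read 'c'  n2⇒n3  → match P0@[31:33],P4@[32:33]
[34] read 'c'  n3⇒n0 (fail-walked)
[35] read 'c'  n0⇒n0
[36] read 'a'  n0⇒n1
[37] read 'b'  n1⇒n10 (fail-walked)
[38] read 'd'  n10⇒n11  → match P1@[38:38]
[39] read 'c'  n11⇒n12
[40] read 'd'  n12⇒n13  → match P1@[40:40]
[41] read 'a'  n13⇒n14  → match P3@[37:41]
[42] read 'c'  n14⇒n15 (fail-walked)  → match P4@[41:42]
[43] read 'c'  n15⇒n0 (fail-walked)
[44] read 'a'  n0⇒n1

Matches: [[0,1],[1,1],[4,1],[6,1],[8,1],[9,3],[10,4],[16,4],[17,1],[20,0],[20,4],[25,4],[29,1],[30,1],[33,0],[33,4],[38,1],[40,1],[41,3],[42,4]]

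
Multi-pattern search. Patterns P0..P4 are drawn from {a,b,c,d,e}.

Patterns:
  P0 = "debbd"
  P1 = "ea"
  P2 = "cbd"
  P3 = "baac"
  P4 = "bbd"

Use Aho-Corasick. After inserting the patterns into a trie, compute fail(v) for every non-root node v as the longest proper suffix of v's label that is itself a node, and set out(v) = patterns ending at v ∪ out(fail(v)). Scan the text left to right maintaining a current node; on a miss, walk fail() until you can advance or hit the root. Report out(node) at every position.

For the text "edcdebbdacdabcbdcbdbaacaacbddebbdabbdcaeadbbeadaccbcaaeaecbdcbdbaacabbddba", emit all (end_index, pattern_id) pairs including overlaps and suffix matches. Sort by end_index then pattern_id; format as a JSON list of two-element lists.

Build automaton:
Trie nodes:
  n0 'ε': b→11 c→8 d→1 e→6
  n1 'd': e→2
  n2 'de': b→3
  n3 'deb': b→4
  n4 'debb': d→5
  n5 'debbd': ·  ←P0
  n6 'e': a→7
  n7 'ea': ·  ←P1
  n8 'c': b→9
  n9 'cb': d→10
  n10 'cbd': ·  ←P2
  n11 'b': a→12 b→15
  n12 'ba': a→13
  n13 'baa': c→14
  n14 'baac': ·  ←P3
  n15 'bb': d→16
  n16 'bbd': ·  ←P4

BFS fail/out derivation:
  n1('d'): parent n0 fail=0; on 'd' 0 → fail=0;  out ∅∪∅=∅
  n6('e'): parent n0 fail=0; on 'e' 0 → fail=0;  out ∅∪∅=∅
  n8('c'): parent n0 fail=0; on 'c' 0 → fail=0;  out ∅∪∅=∅
  n11('b'): parent n0 fail=0; on 'b' 0 → fail=0;  out ∅∪∅=∅
  n2('de'): parent n1 fail=0; on 'e' 0 → fail=6;  out ∅∪∅=∅
  n7('ea'): parent n6 fail=0; on 'a' 0 → fail=0;  out {1}∪∅={1}
  n9('cb'): parent n8 fail=0; on 'b' 0 → fail=11;  out ∅∪∅=∅
  n12('ba'): parent n11 fail=0; on 'a' 0 → fail=0;  out ∅∪∅=∅
  n15('bb'): parent n11 fail=0; on 'b' 0 → fail=11;  out ∅∪∅=∅
  n3('deb'): parent n2 fail=6; on 'b' 6→0 → fail=11;  out ∅∪∅=∅
  n10('cbd'): parent n9 fail=11; on 'd' 11→0 → fail=1;  out {2}∪∅={2}
  n13('baa'): parent n12 fail=0; on 'a' 0 → fail=0;  out ∅∪∅=∅
  n16('bbd'): parent n15 fail=11; on 'd' 11→0 → fail=1;  out {4}∪∅={4}
  n4('debb'): parent n3 fail=11; on 'b' 11 → fail=15;  out ∅∪∅=∅
  n14('baac'): parent n13 fail=0; on 'c' 0 → fail=8;  out {3}∪∅={3}
  n5('debbd'): parent n4 fail=15; on 'd' 15 → fail=16;  out {0}∪{4}={0,4}

Run:
[0] read 'e'  n0⇒n6
[1] read 'd'  n6⇒n1 (via fail)
[2] read 'c'  n1⇒n8 (via fail)
[3] read 'd'  n8⇒n1 (via fail)
[4] read 'e'  n1⇒n2
[5] read 'b'  n2⇒n3
[6] read 'b'  n3⇒n4
[7] read 'd'  n4⇒n5  → match P0@[3:7],P4@[5:7]
[8] read 'a'  n5⇒n0 (via fail)
[9] read 'c'  n0⇒n8
[10] read 'd'  n8⇒n1 (via fail)
[11] read 'a'  n1⇒n0 (via fail)
[12] read 'b'  n0⇒n11
[13] read 'c'  n11⇒n8 (via fail)
[14] read 'b'  n8⇒n9
[15] read 'd'  n9⇒n10  → match P2@[13:15]
[16] read 'c'  n10⇒n8 (via fail)
[17] read 'b'  n8⇒n9
[18] read 'd'  n9⇒n10  → match P2@[16:18]
[19] read 'b'  n10⇒n11 (via fail)
[20] read 'a'  n11⇒n12
[21] read 'a'  n12⇒n13
[22] read 'c'  n13⇒n14  → match P3@[19:22]
[23] read 'a'  n14⇒n0 (via fail)
[24] read 'a'  n0⇒n0
[25] read 'c'  n0⇒n8
[26] read 'b'  n8⇒n9
[27] read 'd'  n9⇒n10  → match P2@[25:27]
[28] read 'd'  n10⇒n1 (via fail)
[29] read 'e'  n1⇒n2
[30] read 'b'  n2⇒n3
[31] read 'b'  n3⇒n4
[32] read 'd'  n4⇒n5  → match P0@[28:32],P4@[30:32]
[33] read 'a'  n5⇒n0 (via fail)
[34] read 'b'  n0⇒n11
[35] read 'b'  n11⇒n15
[36] read 'd'  n15⇒n16  → match P4@[34:36]
[37] read 'c'  n16⇒n8 (via fail)
[38] read 'a'  n8⇒n0 (via fail)
[39] read 'e'  n0⇒n6
[40] read 'a'  n6⇒n7  → match P1@[39:40]
[41] read 'd'  n7⇒n1 (via fail)
[42] read 'b'  n1⇒n11 (via fail)
[43] read 'b'  n11⇒n15
[44] read 'e'  n15⇒n6 (via fail)
[45] read 'a'  n6⇒n7  → match P1@[44:45]
[46] read 'd'  n7⇒n1 (via fail)
[47] read 'a'  n1⇒n0 (via fail)
[48] read 'c'  n0⇒n8
[49] read 'c'  n8⇒n8 (via fail)
[50] read 'b'  n8⇒n9
[51] read 'c'  n9⇒n8 (via fail)
[52] read 'a'  n8⇒n0 (via fail)
[53] read 'a'  n0⇒n0
[54] read 'e'  n0⇒n6
[55] read 'a'  n6⇒n7  → match P1@[54:55]
[56] read 'e'  n7⇒n6 (via fail)
[57] read 'c'  n6⇒n8 (via fail)
[58] read 'b'  n8⇒n9
[59] read 'd'  n9⇒n10  → match P2@[57:59]
[60] read 'c'  n10⇒n8 (via fail)
[61] read 'b'  n8⇒n9
[62] read 'd'  n9⇒n10  → match P2@[60:62]
[63] read 'b'  n10⇒n11 (via fail)
[64] read 'a'  n11⇒n12
[65] read 'a'  n12⇒n13
[66] read 'c'  n13⇒n14  → match P3@[63:66]
[67] read 'a'  n14⇒n0 (via fail)
[68] read 'b'  n0⇒n11
[69] read 'b'  n11⇒n15
[70] read 'd'  n15⇒n16  → match P4@[68:70]
[71] read 'd'  n16⇒n1 (via fail)
[72] read 'b'  n1⇒n11 (via fail)
[73] read 'a'  n11⇒n12

Result: [[7,0],[7,4],[15,2],[18,2],[22,3],[27,2],[32,0],[32,4],[36,4],[40,1],[45,1],[55,1],[59,2],[62,2],[66,3],[70,4]]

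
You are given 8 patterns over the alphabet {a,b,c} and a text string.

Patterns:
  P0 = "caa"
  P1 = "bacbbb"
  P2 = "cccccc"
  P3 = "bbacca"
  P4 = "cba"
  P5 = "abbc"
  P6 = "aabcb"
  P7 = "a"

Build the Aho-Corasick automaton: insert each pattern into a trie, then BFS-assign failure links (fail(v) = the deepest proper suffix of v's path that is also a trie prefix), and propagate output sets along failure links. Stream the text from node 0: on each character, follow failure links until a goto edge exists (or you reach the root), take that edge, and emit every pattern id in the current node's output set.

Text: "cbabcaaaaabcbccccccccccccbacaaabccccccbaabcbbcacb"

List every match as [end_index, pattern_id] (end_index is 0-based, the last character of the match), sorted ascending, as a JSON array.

Build automaton:
Trie nodes:
  0='ε' goto a→22 b→4 c→1
  1='c' goto a→2 b→20 c→10
  2='ca' goto a→3
  3='caa' goto ·  [P0 ends]
  4='b' goto a→5 b→15
  5='ba' goto c→6
  6='bac' goto b→7
  7='bacb' goto b→8
  8='bacbb' goto b→9
  9='bacbbb' goto ·  [P1 ends]
  10='cc' goto c→11
  11='ccc' goto c→12
  12='cccc' goto c→13
  13='ccccc' goto c→14
  14='cccccc' goto ·  [P2 ends]
  15='bb' goto a→16
  16='bba' goto c→17
  17='bbac' goto c→18
  18='bbacc' goto a→19
  19='bbacca' goto ·  [P3 ends]
  20='cb' goto a→21
  21='cba' goto ·  [P4 ends]
  22='a' goto a→26 b→23  [P7 ends]
  23='ab' goto b→24
  24='abb' goto c→25
  25='abbc' goto ·  [P5 ends]
  26='aa' goto b→27
  27='aab' goto c→28
  28='aabc' goto b→29
  29='aabcb' goto ·  [P6 ends]

Failure links (BFS by depth):
  n1('c'): parent n0 fail=0; on 'c' 0 → fail=0;  out ∅∪∅=∅
  n4('b'): parent n0 fail=0; on 'b' 0 → fail=0;  out ∅∪∅=∅
  n22('a'): parent n0 fail=0; on 'a' 0 → fail=0;  out {7}∪∅={7}
  n2('ca'): parent n1 fail=0; on 'a' 0 → fail=22;  out ∅∪{7}={7}
  n5('ba'): parent n4 fail=0; on 'a' 0 → fail=22;  out ∅∪{7}={7}
  n10('cc'): parent n1 fail=0; on 'c' 0 → fail=1;  out ∅∪∅=∅
  n15('bb'): parent n4 fail=0; on 'b' 0 → fail=4;  out ∅∪∅=∅
  n20('cb'): parent n1 fail=0; on 'b' 0 → fail=4;  out ∅∪∅=∅
  n23('ab'): parent n22 fail=0; on 'b' 0 → fail=4;  out ∅∪∅=∅
  n26('aa'): parent n22 fail=0; on 'a' 0 → fail=22;  out ∅∪{7}={7}
  n3('caa'): parent n2 fail=22; on 'a' 22 → fail=26;  out {0}∪{7}={0,7}
  n6('bac'): parent n5 fail=22; on 'c' 22→0 → fail=1;  out ∅∪∅=∅
  n11('ccc'): parent n10 fail=1; on 'c' 1 → fail=10;  out ∅∪∅=∅
  n16('bba'): parent n15 fail=4; on 'a' 4 → fail=5;  out ∅∪{7}={7}
  n21('cba'): parent n20 fail=4; on 'a' 4 → fail=5;  out {4}∪{7}={4,7}
  n24('abb'): parent n23 fail=4; on 'b' 4 → fail=15;  out ∅∪∅=∅
  n27('aab'): parent n26 fail=22; on 'b' 22 → fail=23;  out ∅∪∅=∅
  n7('bacb'): parent n6 fail=1; on 'b' 1 → fail=20;  out ∅∪∅=∅
  n12('cccc'): parent n11 fail=10; on 'c' 10 → fail=11;  out ∅∪∅=∅
  n17('bbac'): parent n16 fail=5; on 'c' 5 → fail=6;  out ∅∪∅=∅
  n25('abbc'): parent n24 fail=15; on 'c' 15→4→0 → fail=1;  out {5}∪∅={5}
  n28('aabc'): parent n27 fail=23; on 'c' 23→4→0 → fail=1;  out ∅∪∅=∅
  n8('bacbb'): parent n7 fail=20; on 'b' 20→4 → fail=15;  out ∅∪∅=∅
  n13('ccccc'): parent n12 fail=11; on 'c' 11 → fail=12;  out ∅∪∅=∅
  n18('bbacc'): parent n17 fail=6; on 'c' 6→1 → fail=10;  out ∅∪∅=∅
  n29('aabcb'): parent n28 fail=1; on 'b' 1 → fail=20;  out {6}∪∅={6}
  n9('bacbbb'): parent n8 fail=15; on 'b' 15→4 → fail=15;  out {1}∪∅={1}
  n14('cccccc'): parent n13 fail=12; on 'c' 12 → fail=13;  out {2}∪∅={2}
  n19('bbacca'): parent n18 fail=10; on 'a' 10→1 → fail=2;  out {3}∪{7}={3,7}

Scan:
[0] read 'c'  n0⇒n1
[1] read 'b'  n1⇒n20
[2] read 'a'  n20⇒n21  → match P4@[0:2],P7@[2:2]
[3] read 'b'  n21⇒n23 (via fail)
[4] read 'c'  n23⇒n1 (via fail)
[5] read 'a'  n1⇒n2  → match P7@[5:5]
[6] read 'a'  n2⇒n3  → match P0@[4:6],P7@[6:6]
[7] read 'a'  n3⇒n26 (via fail)  → match P7@[7:7]
[8] read 'a'  n26⇒n26 (via fail)  → match P7@[8:8]
[9] read 'a'  n26⇒n26 (via fail)  → match P7@[9:9]
[10] read 'b'  n26⇒n27
[11] read 'c'  n27⇒n28
[12] read 'b'  n28⇒n29  → match P6@[8:12]
[13] read 'c'  n29⇒n1 (via fail)
[14] read 'c'  n1⇒n10
[15] read 'c'  n10⇒n11
[16] read 'c'  n11⇒n12
[17] read 'c'  n12⇒n13
[18] read 'c'  n13⇒n14  → match P2@[13:18]
[19] read 'c'  n14⇒n14 (via fail)  → match P2@[14:19]
[20] read 'c'  n14⇒n14 (via fail)  → match P2@[15:20]
[21] read 'c'  n14⇒n14 (via fail)  → match P2@[16:21]
[22] read 'c'  n14⇒n14 (via fail)  → match P2@[17:22]
[23] read 'c'  n14⇒n14 (via fail)  → match P2@[18:23]
[24] read 'c'  n14⇒n14 (via fail)  → match P2@[19:24]
[25] read 'b'  n14⇒n20 (via fail)
[26] read 'a'  n20⇒n21  → match P4@[24:26],P7@[26:26]
[27] read 'c'  n21⇒n6 (via fail)
[28] read 'a'  n6⇒n2 (via fail)  → match P7@[28:28]
[29] read 'a'  n2⇒n3  → match P0@[27:29],P7@[29:29]
[30] read 'a'  n3⇒n26 (via fail)  → match P7@[30:30]
[31] read 'b'  n26⇒n27
[32] read 'c'  n27⇒n28
[33] read 'c'  n28⇒n10 (via fail)
[34] read 'c'  n10⇒n11
[35] read 'c'  n11⇒n12
[36] read 'c'  n12⇒n13
[37] read 'c'  n13⇒n14  → match P2@[32:37]
[38] read 'b'  n14⇒n20 (via fail)
[39] read 'a'  n20⇒n21  → match P4@[37:39],P7@[39:39]
[40] read 'a'  n21⇒n26 (via fail)  → match P7@[40:40]
[41] read 'b'  n26⇒n27
[42] read 'c'  n27⇒n28
[43] read 'b'  n28⇒n29  → match P6@[39:43]
[44] read 'b'  n29⇒n15 (via fail)
[45] read 'c'  n15⇒n1 (via fail)
[46] read 'a'  n1⇒n2  → match P7@[46:46]
[47] read 'c'  n2⇒n1 (via fail)
[48] read 'b'  n1⇒n20

All matches (sorted): [[2,4],[2,7],[5,7],[6,0],[6,7],[7,7],[8,7],[9,7],[12,6],[18,2],[19,2],[20,2],[21,2],[22,2],[23,2],[24,2],[26,4],[26,7],[28,7],[29,0],[29,7],[30,7],[37,2],[39,4],[39,7],[40,7],[43,6],[46,7]]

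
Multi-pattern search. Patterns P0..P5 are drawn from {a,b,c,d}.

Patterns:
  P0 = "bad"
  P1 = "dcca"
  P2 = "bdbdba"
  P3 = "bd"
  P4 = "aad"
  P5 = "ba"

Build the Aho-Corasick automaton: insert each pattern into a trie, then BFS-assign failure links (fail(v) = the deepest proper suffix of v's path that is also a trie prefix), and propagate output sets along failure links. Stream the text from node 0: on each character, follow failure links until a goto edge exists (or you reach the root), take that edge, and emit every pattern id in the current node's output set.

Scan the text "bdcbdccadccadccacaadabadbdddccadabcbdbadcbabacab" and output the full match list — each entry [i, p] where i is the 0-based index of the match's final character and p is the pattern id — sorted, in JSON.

Build automaton:
Trie nodes:
  0='ε' goto a→13 b→1 d→4
  1='b' goto a→2 d→8
  2='ba' goto d→3  ←P5
  3='bad' goto ·  ←P0
  4='d' goto c→5
  5='dc' goto c→6
  6='dcc' goto a→7
  7='dcca' goto ·  ←P1
  8='bd' goto b→9  ←P3
  9='bdb' goto d→10
  10='bdbd' goto b→11
  11='bdbdb' goto a→12
  12='bdbdba' goto ·  ←P2
  13='a' goto a→14
  14='aa' goto d→15
  15='aad' goto ·  ←P4

Failure links (BFS by depth):
  fail(1) 'b': from fail(0)=0 chase 'b': 0 ⇒ 0;  out=∅∪out(0)=∅
  fail(4) 'd': from fail(0)=0 chase 'd': 0 ⇒ 0;  out=∅∪out(0)=∅
  fail(13) 'a': from fail(0)=0 chase 'a': 0 ⇒ 0;  out=∅∪out(0)=∅
  fail(2) 'ba': from fail(1)=0 chase 'a': 0 ⇒ 13;  out={5}∪out(13)={5}
  fail(5) 'dc': from fail(4)=0 chase 'c': 0 ⇒ 0;  out=∅∪out(0)=∅
  fail(8) 'bd': from fail(1)=0 chase 'd': 0 ⇒ 4;  out={3}∪out(4)={3}
  fail(14) 'aa': from fail(13)=0 chase 'a': 0 ⇒ 13;  out=∅∪out(13)=∅
  fail(3) 'bad': from fail(2)=13 chase 'd': 13→0 ⇒ 4;  out={0}∪out(4)={0}
  fail(6) 'dcc': from fail(5)=0 chase 'c': 0 ⇒ 0;  out=∅∪out(0)=∅
  fail(9) 'bdb': from fail(8)=4 chase 'b': 4→0 ⇒ 1;  out=∅∪out(1)=∅
  fail(15) 'aad': from fail(14)=13 chase 'd': 13→0 ⇒ 4;  out={4}∪out(4)={4}
  fail(7) 'dcca': from fail(6)=0 chase 'a': 0 ⇒ 13;  out={1}∪out(13)={1}
  fail(10) 'bdbd': from fail(9)=1 chase 'd': 1 ⇒ 8;  out=∅∪out(8)={3}
  fail(11) 'bdbdb': from fail(10)=8 chase 'b': 8 ⇒ 9;  out=∅∪out(9)=∅
  fail(12) 'bdbdba': from fail(11)=9 chase 'a': 9→1 ⇒ 2;  out={2}∪out(2)={2,5}

Scan:
i=0 'b': node 0→1
i=1 'd': node 1→8  emit P3@[0:1]
i=2 'c': node 8→5 (via fail)
i=3 'b': node 5→1 (via fail)
i=4 'd': node 1→8  emit P3@[3:4]
i=5 'c': node 8→5 (via fail)
i=6 'c': node 5→6
i=7 'a': node 6→7  emit P1@[4:7]
i=8 'd': node 7→4 (via fail)
i=9 'c': node 4→5
i=10 'c': node 5→6
i=11 'a': node 6→7  emit P1@[8:11]
i=12 'd': node 7→4 (via fail)
i=13 'c': node 4→5
i=14 'c': node 5→6
i=15 'a': node 6→7  emit P1@[12:15]
i=16 'c': node 7→0 (via fail)
i=17 'a': node 0→13
i=18 'a': node 13→14
i=19 'd': node 14→15  emit P4@[17:19]
i=20 'a': node 15→13 (via fail)
i=21 'b': node 13→1 (via fail)
i=22 'a': node 1→2  emit P5@[21:22]
i=23 'd': node 2→3  emit P0@[21:23]
i=24 'b': node 3→1 (via fail)
i=25 'd': node 1→8  emit P3@[24:25]
i=26 'd': node 8→4 (via fail)
i=27 'd': node 4→4 (via fail)
i=28 'c': node 4→5
i=29 'c': node 5→6
i=30 'a': node 6→7  emit P1@[27:30]
i=31 'd': node 7→4 (via fail)
i=32 'a': node 4→13 (via fail)
i=33 'b': node 13→1 (via fail)
i=34 'c': node 1→0 (via fail)
i=35 'b': node 0→1
i=36 'd': node 1→8  emit P3@[35:36]
i=37 'b': node 8→9
i=38 'a': node 9→2 (via fail)  emit P5@[37:38]
i=39 'd': node 2→3  emit P0@[37:39]
i=40 'c': node 3→5 (via fail)
i=41 'b': node 5→1 (via fail)
i=42 'a': node 1→2  emit P5@[41:42]
i=43 'b': node 2→1 (via fail)
i=44 'a': node 1→2  emit P5@[43:44]
i=45 'c': node 2→0 (via fail)
i=46 'a': node 0→13
i=47 'b': node 13→1 (via fail)

Matches: [[1,3],[4,3],[7,1],[11,1],[15,1],[19,4],[22,5],[23,0],[25,3],[30,1],[36,3],[38,5],[39,0],[42,5],[44,5]]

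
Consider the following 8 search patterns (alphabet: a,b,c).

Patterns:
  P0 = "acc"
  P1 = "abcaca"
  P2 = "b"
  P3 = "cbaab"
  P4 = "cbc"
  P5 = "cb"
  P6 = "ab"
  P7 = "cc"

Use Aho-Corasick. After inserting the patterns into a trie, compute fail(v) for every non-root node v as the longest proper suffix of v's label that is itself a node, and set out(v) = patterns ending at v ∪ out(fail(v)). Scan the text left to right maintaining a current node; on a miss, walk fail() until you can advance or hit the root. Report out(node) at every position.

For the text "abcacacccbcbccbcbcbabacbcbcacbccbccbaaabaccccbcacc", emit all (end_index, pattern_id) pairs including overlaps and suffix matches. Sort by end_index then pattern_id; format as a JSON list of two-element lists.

Build automaton:
Trie nodes:
  n0 'ε': a→1 b→9 c→10
  n1 'a': b→4 c→2
  n2 'ac': c→3
  n3 'acc': ·  ←P0
  n4 'ab': c→5  ←P6
  n5 'abc': a→6
  n6 'abca': c→7
  n7 'abcac': a→8
  n8 'abcaca': ·  ←P1
  n9 'b': ·  ←P2
  n10 'c': b→11 c→16
  n11 'cb': a→12 c→15  ←P5
  n12 'cba': a→13
  n13 'cbaa': b→14
  n14 'cbaab': ·  ←P3
  n15 'cbc': ·  ←P4
  n16 'cc': ·  ←P7

BFS fail/out derivation:
  fail(1) 'a': from fail(0)=0 chase 'a': 0 ⇒ 0;  out=∅∪out(0)=∅
  fail(9) 'b': from fail(0)=0 chase 'b': 0 ⇒ 0;  out={2}∪out(0)={2}
  fail(10) 'c': from fail(0)=0 chase 'c': 0 ⇒ 0;  out=∅∪out(0)=∅
  fail(2) 'ac': from fail(1)=0 chase 'c': 0 ⇒ 10;  out=∅∪out(10)=∅
  fail(4) 'ab': from fail(1)=0 chase 'b': 0 ⇒ 9;  out={6}∪out(9)={2,6}
  fail(11) 'cb': from fail(10)=0 chase 'b': 0 ⇒ 9;  out={5}∪out(9)={2,5}
  fail(16) 'cc': from fail(10)=0 chase 'c': 0 ⇒ 10;  out={7}∪out(10)={7}
  fail(3) 'acc': from fail(2)=10 chase 'c': 10 ⇒ 16;  out={0}∪out(16)={0,7}
  fail(5) 'abc': from fail(4)=9 chase 'c': 9→0 ⇒ 10;  out=∅∪out(10)=∅
  fail(12) 'cba': from fail(11)=9 chase 'a': 9→0 ⇒ 1;  out=∅∪out(1)=∅
  fail(15) 'cbc': from fail(11)=9 chase 'c': 9→0 ⇒ 10;  out={4}∪out(10)={4}
  fail(6) 'abca': from fail(5)=10 chase 'a': 10→0 ⇒ 1;  out=∅∪out(1)=∅
  fail(13) 'cbaa': from fail(12)=1 chase 'a': 1→0 ⇒ 1;  out=∅∪out(1)=∅
  fail(7) 'abcac': from fail(6)=1 chase 'c': 1 ⇒ 2;  out=∅∪out(2)=∅
  fail(14) 'cbaab': from fail(13)=1 chase 'b': 1 ⇒ 4;  out={3}∪out(4)={2,3,6}
  fail(8) 'abcaca': from fail(7)=2 chase 'a': 2→10→0 ⇒ 1;  out={1}∪out(1)={1}

Run:
pos 0 'a': at 1
pos 1 'b': at 4  → match P2@[1:1],P6@[0:1]
pos 2 'c': at 5
pos 3 'a': at 6
pos 4 'c': at 7
pos 5 'a': at 8  → match P1@[0:5]
pos 6 'c': at 2 ·f
pos 7 'c': at 3  → match P0@[5:7],P7@[6:7]
pos 8 'c': at 16 ·f  → match P7@[7:8]
pos 9 'b': at 11 ·f  → match P2@[9:9],P5@[8:9]
pos 10 'c': at 15  → match P4@[8:10]
pos 11 'b': at 11 ·f  → match P2@[11:11],P5@[10:11]
pos 12 'c': at 15  → match P4@[10:12]
pos 13 'c': at 16 ·f  → match P7@[12:13]
pos 14 'b': at 11 ·f  → match P2@[14:14],P5@[13:14]
pos 15 'c': at 15  → match P4@[13:15]
pos 16 'b': at 11 ·f  → match P2@[16:16],P5@[15:16]
pos 17 'c': at 15  → match P4@[15:17]
pos 18 'b': at 11 ·f  → match P2@[18:18],P5@[17:18]
pos 19 'a': at 12
pos 20 'b': at 4 ·f  → match P2@[20:20],P6@[19:20]
pos 21 'a': at 1 ·f
pos 22 'c': at 2
pos 23 'b': at 11 ·f  → match P2@[23:23],P5@[22:23]
pos 24 'c': at 15  → match P4@[22:24]
pos 25 'b': at 11 ·f  → match P2@[25:25],P5@[24:25]
pos 26 'c': at 15  → match P4@[24:26]
pos 27 'a': at 1 ·f
pos 28 'c': at 2
pos 29 'b': at 11 ·f  → match P2@[29:29],P5@[28:29]
pos 30 'c': at 15  → match P4@[28:30]
pos 31 'c': at 16 ·f  → match P7@[30:31]
pos 32 'b': at 11 ·f  → match P2@[32:32],P5@[31:32]
pos 33 'c': at 15  → match P4@[31:33]
pos 34 'c': at 16 ·f  → match P7@[33:34]
pos 35 'b': at 11 ·f  → match P2@[35:35],P5@[34:35]
pos 36 'a': at 12
pos 37 'a': at 13
pos 38 'a': at 1 ·f
pos 39 'b': at 4  → match P2@[39:39],P6@[38:39]
pos 40 'a': at 1 ·f
pos 41 'c': at 2
pos 42 'c': at 3  → match P0@[40:42],P7@[41:42]
pos 43 'c': at 16 ·f  → match P7@[42:43]
pos 44 'c': at 16 ·f  → match P7@[43:44]
pos 45 'b': at 11 ·f  → match P2@[45:45],P5@[44:45]
pos 46 'c': at 15  → match P4@[44:46]
pos 47 'a': at 1 ·f
pos 48 'c': at 2
pos 49 'c': at 3  → match P0@[47:49],P7@[48:49]

All matches (sorted): [[1,2],[1,6],[5,1],[7,0],[7,7],[8,7],[9,2],[9,5],[10,4],[11,2],[11,5],[12,4],[13,7],[14,2],[14,5],[15,4],[16,2],[16,5],[17,4],[18,2],[18,5],[20,2],[20,6],[23,2],[23,5],[24,4],[25,2],[25,5],[26,4],[29,2],[29,5],[30,4],[31,7],[32,2],[32,5],[33,4],[34,7],[35,2],[35,5],[39,2],[39,6],[42,0],[42,7],[43,7],[44,7],[45,2],[45,5],[46,4],[49,0],[49,7]]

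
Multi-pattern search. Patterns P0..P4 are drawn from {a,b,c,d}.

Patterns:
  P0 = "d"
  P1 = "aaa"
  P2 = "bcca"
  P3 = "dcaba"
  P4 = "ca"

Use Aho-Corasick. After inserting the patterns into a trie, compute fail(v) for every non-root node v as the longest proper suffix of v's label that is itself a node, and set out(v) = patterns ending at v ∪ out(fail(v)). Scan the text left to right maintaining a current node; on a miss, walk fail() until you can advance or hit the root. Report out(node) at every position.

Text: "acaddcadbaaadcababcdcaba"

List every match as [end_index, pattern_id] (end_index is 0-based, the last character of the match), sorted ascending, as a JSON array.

Construct AC machine:
Trie (insert patterns):
  n0 'ε': a→2 b→5 c→13 d→1
  n1 'd': c→9  ←P0
  n2 'a': a→3
  n3 'aa': a→4
  n4 'aaa': ·  ←P1
  n5 'b': c→6
  n6 'bc': c→7
  n7 'bcc': a→8
  n8 'bcca': ·  ←P2
  n9 'dc': a→10
  n10 'dca': b→11
  n11 'dcab': a→12
  n12 'dcaba': ·  ←P3
  n13 'c': a→14
  n14 'ca': ·  ←P4

BFS fail/out derivation:
  fail(1) 'd': from fail(0)=0 chase 'd': 0 ⇒ 0;  out={0}∪out(0)={0}
  fail(2) 'a': from fail(0)=0 chase 'a': 0 ⇒ 0;  out=∅∪out(0)=∅
  fail(5) 'b': from fail(0)=0 chase 'b': 0 ⇒ 0;  out=∅∪out(0)=∅
  fail(13) 'c': from fail(0)=0 chase 'c': 0 ⇒ 0;  out=∅∪out(0)=∅
  fail(3) 'aa': from fail(2)=0 chase 'a': 0 ⇒ 2;  out=∅∪out(2)=∅
  fail(6) 'bc': from fail(5)=0 chase 'c': 0 ⇒ 13;  out=∅∪out(13)=∅
  fail(9) 'dc': from fail(1)=0 chase 'c': 0 ⇒ 13;  out=∅∪out(13)=∅
  fail(14) 'ca': from fail(13)=0 chase 'a': 0 ⇒ 2;  out={4}∪out(2)={4}
  fail(4) 'aaa': from fail(3)=2 chase 'a': 2 ⇒ 3;  out={1}∪out(3)={1}
  fail(7) 'bcc': from fail(6)=13 chase 'c': 13→0 ⇒ 13;  out=∅∪out(13)=∅
  fail(10) 'dca': from fail(9)=13 chase 'a': 13 ⇒ 14;  out=∅∪out(14)={4}
  fail(8) 'bcca': from fail(7)=13 chase 'a': 13 ⇒ 14;  out={2}∪out(14)={2,4}
  fail(11) 'dcab': from fail(10)=14 chase 'b': 14→2→0 ⇒ 5;  out=∅∪out(5)=∅
  fail(12) 'dcaba': from fail(11)=5 chase 'a': 5→0 ⇒ 2;  out={3}∪out(2)={3}

Text stream:
i=0 'a': node 0→2
i=1 'c': node 2→13 ·f
i=2 'a': node 13→14  ** P4@[1:2]
i=3 'd': node 14→1 ·f  ** P0@[3:3]
i=4 'd': node 1→1 ·f  ** P0@[4:4]
i=5 'c': node 1→9
i=6 'a': node 9→10  ** P4@[5:6]
i=7 'd': node 10→1 ·f  ** P0@[7:7]
i=8 'b': node 1→5 ·f
i=9 'a': node 5→2 ·f
i=10 'a': node 2→3
i=11 'a': node 3→4  ** P1@[9:11]
i=12 'd': node 4→1 ·f  ** P0@[12:12]
i=13 'c': node 1→9
i=14 'a': node 9→10  ** P4@[13:14]
i=15 'b': node 10→11
i=16 'a': node 11→12  ** P3@[12:16]
i=17 'b': node 12→5 ·f
i=18 'c': node 5→6
i=19 'd': node 6→1 ·f  ** P0@[19:19]
i=20 'c': node 1→9
i=21 'a': node 9→10  ** P4@[20:21]
i=22 'b': node 10→11
i=23 'a': node 11→12  ** P3@[19:23]

Matches: [[2,4],[3,0],[4,0],[6,4],[7,0],[11,1],[12,0],[14,4],[16,3],[19,0],[21,4],[23,3]]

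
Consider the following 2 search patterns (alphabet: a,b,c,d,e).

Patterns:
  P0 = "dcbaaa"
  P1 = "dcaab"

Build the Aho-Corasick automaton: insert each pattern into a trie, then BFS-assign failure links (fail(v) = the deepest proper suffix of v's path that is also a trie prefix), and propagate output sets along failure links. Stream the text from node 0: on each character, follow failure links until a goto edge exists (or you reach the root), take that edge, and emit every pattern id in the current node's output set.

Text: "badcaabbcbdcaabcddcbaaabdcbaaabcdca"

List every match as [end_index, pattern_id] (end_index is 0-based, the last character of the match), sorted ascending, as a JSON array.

Build automaton:
Trie (insert patterns):
  0='ε' goto d→1
  1='d' goto c→2
  2='dc' goto a→7 b→3
  3='dcb' goto a→4
  4='dcba' goto a→5
  5='dcbaa' goto a→6
  6='dcbaaa' goto ·  [P0 ends]
  7='dca' goto a→8
  8='dcaa' goto b→9
  9='dcaab' goto ·  [P1 ends]

Failure links (BFS by depth):
  n1('d'): parent n0 fail=0; on 'd' 0 → fail=0;  out ∅∪∅=∅
  n2('dc'): parent n1 fail=0; on 'c' 0 → fail=0;  out ∅∪∅=∅
  n3('dcb'): parent n2 fail=0; on 'b' 0 → fail=0;  out ∅∪∅=∅
  n7('dca'): parent n2 fail=0; on 'a' 0 → fail=0;  out ∅∪∅=∅
  n4('dcba'): parent n3 fail=0; on 'a' 0 → fail=0;  out ∅∪∅=∅
  n8('dcaa'): parent n7 fail=0; on 'a' 0 → fail=0;  out ∅∪∅=∅
  n5('dcbaa'): parent n4 fail=0; on 'a' 0 → fail=0;  out ∅∪∅=∅
  n9('dcaab'): parent n8 fail=0; on 'b' 0 → fail=0;  out {1}∪∅={1}
  n6('dcbaaa'): parent n5 fail=0; on 'a' 0 → fail=0;  out {0}∪∅={0}

Text stream:
i=0 'b': node 0→0
i=1 'a': node 0→0
i=2 'd': node 0→1
i=3 'c': node 1→2
i=4 'a': node 2→7
i=5 'a': node 7→8
i=6 'b': node 8→9  emit P1@[2:6]
i=7 'b': node 9→0 (fail-walked)
i=8 'c': node 0→0
i=9 'b': node 0→0
i=10 'd': node 0→1
i=11 'c': node 1→2
i=12 'a': node 2→7
i=13 'a': node 7→8
i=14 'b': node 8→9  emit P1@[10:14]
i=15 'c': node 9→0 (fail-walked)
i=16 'd': node 0→1
i=17 'd': node 1→1 (fail-walked)
i=18 'c': node 1→2
i=19 'b': node 2→3
i=20 'a': node 3→4
i=21 'a': node 4→5
i=22 'a': node 5→6  emit P0@[17:22]
i=23 'b': node 6→0 (fail-walked)
i=24 'd': node 0→1
i=25 'c': node 1→2
i=26 'b': node 2→3
i=27 'a': node 3→4
i=28 'a': node 4→5
i=29 'a': node 5→6  emit P0@[24:29]
i=30 'b': node 6→0 (fail-walked)
i=31 'c': node 0→0
i=32 'd': node 0→1
i=33 'c': node 1→2
i=34 'a': node 2→7

Matches: [[6,1],[14,1],[22,0],[29,0]]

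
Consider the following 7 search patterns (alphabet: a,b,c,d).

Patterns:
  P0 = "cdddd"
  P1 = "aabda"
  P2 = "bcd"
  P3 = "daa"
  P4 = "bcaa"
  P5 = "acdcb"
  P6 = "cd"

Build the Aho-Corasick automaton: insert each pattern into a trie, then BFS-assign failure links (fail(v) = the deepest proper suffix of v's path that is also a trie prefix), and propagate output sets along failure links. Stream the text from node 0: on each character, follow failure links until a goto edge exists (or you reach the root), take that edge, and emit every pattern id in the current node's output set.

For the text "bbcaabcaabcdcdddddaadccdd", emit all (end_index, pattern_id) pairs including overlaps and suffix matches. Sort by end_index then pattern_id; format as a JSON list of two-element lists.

Build automaton:
Trie nodes:
  0='ε' goto a→6 b→11 c→1 d→14
  1='c' goto d→2
  2='cd' goto d→3  [P6 ends]
  3='cdd' goto d→4
  4='cddd' goto d→5
  5='cdddd' goto ·  [P0 ends]
  6='a' goto a→7 c→19
  7='aa' goto b→8
  8='aab' goto d→9
  9='aabd' goto a→10
  10='aabda' goto ·  [P1 ends]
  11='b' goto c→12
  12='bc' goto a→17 d→13
  13='bcd' goto ·  [P2 ends]
  14='d' goto a→15
  15='da' goto a→16
  16='daa' goto ·  [P3 ends]
  17='bca' goto a→18
  18='bcaa' goto ·  [P4 ends]
  19='ac' goto d→20
  20='acd' goto c→21
  21='acdc' goto b→22
  22='acdcb' goto ·  [P5 ends]

Failure links (BFS by depth):
  fail(1) 'c': from fail(0)=0 chase 'c': 0 ⇒ 0;  out=∅∪out(0)=∅
  fail(6) 'a': from fail(0)=0 chase 'a': 0 ⇒ 0;  out=∅∪out(0)=∅
  fail(11) 'b': from fail(0)=0 chase 'b': 0 ⇒ 0;  out=∅∪out(0)=∅
  fail(14) 'd': from fail(0)=0 chase 'd': 0 ⇒ 0;  out=∅∪out(0)=∅
  fail(2) 'cd': from fail(1)=0 chase 'd': 0 ⇒ 14;  out={6}∪out(14)={6}
  fail(7) 'aa': from fail(6)=0 chase 'a': 0 ⇒ 6;  out=∅∪out(6)=∅
  fail(12) 'bc': from fail(11)=0 chase 'c': 0 ⇒ 1;  out=∅∪out(1)=∅
  fail(15) 'da': from fail(14)=0 chase 'a': 0 ⇒ 6;  out=∅∪out(6)=∅
  fail(19) 'ac': from fail(6)=0 chase 'c': 0 ⇒ 1;  out=∅∪out(1)=∅
  fail(3) 'cdd': from fail(2)=14 chase 'd': 14→0 ⇒ 14;  out=∅∪out(14)=∅
  fail(8) 'aab': from fail(7)=6 chase 'b': 6→0 ⇒ 11;  out=∅∪out(11)=∅
  fail(13) 'bcd': from fail(12)=1 chase 'd': 1 ⇒ 2;  out={2}∪out(2)={2,6}
  fail(16) 'daa': from fail(15)=6 chase 'a': 6 ⇒ 7;  out={3}∪out(7)={3}
  fail(17) 'bca': from fail(12)=1 chase 'a': 1→0 ⇒ 6;  out=∅∪out(6)=∅
  fail(20) 'acd': from fail(19)=1 chase 'd': 1 ⇒ 2;  out=∅∪out(2)={6}
  fail(4) 'cddd': from fail(3)=14 chase 'd': 14→0 ⇒ 14;  out=∅∪out(14)=∅
  fail(9) 'aabd': from fail(8)=11 chase 'd': 11→0 ⇒ 14;  out=∅∪out(14)=∅
  fail(18) 'bcaa': from fail(17)=6 chase 'a': 6 ⇒ 7;  out={4}∪out(7)={4}
  fail(21) 'acdc': from fail(20)=2 chase 'c': 2→14→0 ⇒ 1;  out=∅∪out(1)=∅
  fail(5) 'cdddd': from fail(4)=14 chase 'd': 14→0 ⇒ 14;  out={0}∪out(14)={0}
  fail(10) 'aabda': from fail(9)=14 chase 'a': 14 ⇒ 15;  out={1}∪out(15)={1}
  fail(22) 'acdcb': from fail(21)=1 chase 'b': 1→0 ⇒ 11;  out={5}∪out(11)={5}

Text stream:
[0] read 'b'  n0⇒n11
[1] read 'b'  n11⇒n11 (fail-walked)
[2] read 'c'  n11⇒n12
[3] read 'a'  n12⇒n17
[4] read 'a'  n17⇒n18  → match P4@[1:4]
[5] read 'b'  n18⇒n8 (fail-walked)
[6] read 'c'  n8⇒n12 (fail-walked)
[7] read 'a'  n12⇒n17
[8] read 'a'  n17⇒n18  → match P4@[5:8]
[9] read 'b'  n18⇒n8 (fail-walked)
[10] read 'c'  n8⇒n12 (fail-walked)
[11] read 'd'  n12⇒n13  → match P2@[9:11],P6@[10:11]
[12] read 'c'  n13⇒n1 (fail-walked)
[13] read 'd'  n1⇒n2  → match P6@[12:13]
[14] read 'd'  n2⇒n3
[15] read 'd'  n3⇒n4
[16] read 'd'  n4⇒n5  → match P0@[12:16]
[17] read 'd'  n5⇒n14 (fail-walked)
[18] read 'a'  n14⇒n15
[19] read 'a'  n15⇒n16  → match P3@[17:19]
[20] read 'd'  n16⇒n14 (fail-walked)
[21] read 'c'  n14⇒n1 (fail-walked)
[22] read 'c'  n1⇒n1 (fail-walked)
[23] read 'd'  n1⇒n2  → match P6@[22:23]
[24] read 'd'  n2⇒n3

Matches: [[4,4],[8,4],[11,2],[11,6],[13,6],[16,0],[19,3],[23,6]]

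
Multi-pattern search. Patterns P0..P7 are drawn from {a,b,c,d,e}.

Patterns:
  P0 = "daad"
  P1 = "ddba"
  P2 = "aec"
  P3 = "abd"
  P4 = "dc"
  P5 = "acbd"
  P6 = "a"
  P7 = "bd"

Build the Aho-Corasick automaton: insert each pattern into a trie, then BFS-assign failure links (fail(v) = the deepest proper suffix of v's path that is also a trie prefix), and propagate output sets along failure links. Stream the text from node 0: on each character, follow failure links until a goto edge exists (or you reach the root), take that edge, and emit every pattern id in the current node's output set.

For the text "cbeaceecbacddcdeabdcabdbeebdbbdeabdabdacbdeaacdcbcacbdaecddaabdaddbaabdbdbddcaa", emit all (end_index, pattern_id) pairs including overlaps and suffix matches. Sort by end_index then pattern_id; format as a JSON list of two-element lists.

Build:
Trie nodes:
  0='ε' goto a→8 b→17 d→1
  1='d' goto a→2 c→13 d→5
  2='da' goto a→3
  3='daa' goto d→4
  4='daad' goto ·  ←P0
  5='dd' goto b→6
  6='ddb' goto a→7
  7='ddba' goto ·  ←P1
  8='a' goto b→11 c→14 e→9  ←P6
  9='ae' goto c→10
  10='aec' goto ·  ←P2
  11='ab' goto d→12
  12='abd' goto ·  ←P3
  13='dc' goto ·  ←P4
  14='ac' goto b→15
  15='acb' goto d→16
  16='acbd' goto ·  ←P5
  17='b' goto d→18
  18='bd' goto ·  ←P7

Failure links (BFS by depth):
  fail(1) 'd': from fail(0)=0 chase 'd': 0 ⇒ 0;  out=∅∪out(0)=∅
  fail(8) 'a': from fail(0)=0 chase 'a': 0 ⇒ 0;  out={6}∪out(0)={6}
  fail(17) 'b': from fail(0)=0 chase 'b': 0 ⇒ 0;  out=∅∪out(0)=∅
  fail(2) 'da': from fail(1)=0 chase 'a': 0 ⇒ 8;  out=∅∪out(8)={6}
  fail(5) 'dd': from fail(1)=0 chase 'd': 0 ⇒ 1;  out=∅∪out(1)=∅
  fail(9) 'ae': from fail(8)=0 chase 'e': 0 ⇒ 0;  out=∅∪out(0)=∅
  fail(11) 'ab': from fail(8)=0 chase 'b': 0 ⇒ 17;  out=∅∪out(17)=∅
  fail(13) 'dc': from fail(1)=0 chase 'c': 0 ⇒ 0;  out={4}∪out(0)={4}
  fail(14) 'ac': from fail(8)=0 chase 'c': 0 ⇒ 0;  out=∅∪out(0)=∅
  fail(18) 'bd': from fail(17)=0 chase 'd': 0 ⇒ 1;  out={7}∪out(1)={7}
  fail(3) 'daa': from fail(2)=8 chase 'a': 8→0 ⇒ 8;  out=∅∪out(8)={6}
  fail(6) 'ddb': from fail(5)=1 chase 'b': 1→0 ⇒ 17;  out=∅∪out(17)=∅
  fail(10) 'aec': from fail(9)=0 chase 'c': 0 ⇒ 0;  out={2}∪out(0)={2}
  fail(12) 'abd': from fail(11)=17 chase 'd': 17 ⇒ 18;  out={3}∪out(18)={3,7}
  fail(15) 'acb': from fail(14)=0 chase 'b': 0 ⇒ 17;  out=∅∪out(17)=∅
  fail(4) 'daad': from fail(3)=8 chase 'd': 8→0 ⇒ 1;  out={0}∪out(1)={0}
  fail(7) 'ddba': from fail(6)=17 chase 'a': 17→0 ⇒ 8;  out={1}∪out(8)={1,6}
  fail(16) 'acbd': from fail(15)=17 chase 'd': 17 ⇒ 18;  out={5}∪out(18)={5,7}

Run:
i=0 'c': node 0→0
i=1 'b': node 0→17
i=2 'e': node 17→0 (via fail)
i=3 'a': node 0→8  ** P6@[3:3]
i=4 'c': node 8→14
i=5 'e': node 14→0 (via fail)
i=6 'e': node 0→0
i=7 'c': node 0→0
i=8 'b': node 0→17
i=9 'a': node 17→8 (via fail)  ** P6@[9:9]
i=10 'c': node 8→14
i=11 'd': node 14→1 (via fail)
i=12 'd': node 1→5
i=13 'c': node 5→13 (via fail)  ** P4@[12:13]
i=14 'd': node 13→1 (via fail)
i=15 'e': node 1→0 (via fail)
i=16 'a': node 0→8  ** P6@[16:16]
i=17 'b': node 8→11
i=18 'd': node 11→12  ** P3@[16:18],P7@[17:18]
i=19 'c': node 12→13 (via fail)  ** P4@[18:19]
i=20 'a': node 13→8 (via fail)  ** P6@[20:20]
i=21 'b': node 8→11
i=22 'd': node 11→12  ** P3@[20:22],P7@[21:22]
i=23 'b': node 12→17 (via fail)
i=24 'e': node 17→0 (via fail)
i=25 'e': node 0→0
i=26 'b': node 0→17
i=27 'd': node 17→18  ** P7@[26:27]
i=28 'b': node 18→17 (via fail)
i=29 'b': node 17→17 (via fail)
i=30 'd': node 17→18  ** P7@[29:30]
i=31 'e': node 18→0 (via fail)
i=32 'a': node 0→8  ** P6@[32:32]
i=33 'b': node 8→11
i=34 'd': node 11→12  ** P3@[32:34],P7@[33:34]
i=35 'a': node 12→2 (via fail)  ** P6@[35:35]
i=36 'b': node 2→11 (via fail)
i=37 'd': node 11→12  ** P3@[35:37],P7@[36:37]
i=38 'a': node 12→2 (via fail)  ** P6@[38:38]
i=39 'c': node 2→14 (via fail)
i=40 'b': node 14→15
i=41 'd': node 15→16  ** P5@[38:41],P7@[40:41]
i=42 'e': node 16→0 (via fail)
i=43 'a': node 0→8  ** P6@[43:43]
i=44 'a': node 8→8 (via fail)  ** P6@[44:44]
i=45 'c': node 8→14
i=46 'd': node 14→1 (via fail)
i=47 'c': node 1→13  ** P4@[46:47]
i=48 'b': node 13→17 (via fail)
i=49 'c': node 17→0 (via fail)
i=50 'a': node 0→8  ** P6@[50:50]
i=51 'c': node 8→14
i=52 'b': node 14→15
i=53 'd': node 15→16  ** P5@[50:53],P7@[52:53]
i=54 'a': node 16→2 (via fail)  ** P6@[54:54]
i=55 'e': node 2→9 (via fail)
i=56 'c': node 9→10  ** P2@[54:56]
i=57 'd': node 10→1 (via fail)
i=58 'd': node 1→5
i=59 'a': node 5→2 (via fail)  ** P6@[59:59]
i=60 'a': node 2→3  ** P6@[60:60]
i=61 'b': node 3→11 (via fail)
i=62 'd': node 11→12  ** P3@[60:62],P7@[61:62]
i=63 'a': node 12→2 (via fail)  ** P6@[63:63]
i=64 'd': node 2→1 (via fail)
i=65 'd': node 1→5
i=66 'b': node 5→6
i=67 'a': node 6→7  ** P1@[64:67],P6@[67:67]
i=68 'a': node 7→8 (via fail)  ** P6@[68:68]
i=69 'b': node 8→11
i=70 'd': node 11→12  ** P3@[68:70],P7@[69:70]
i=71 'b': node 12→17 (via fail)
i=72 'd': node 17→18  ** P7@[71:72]
i=73 'b': node 18→17 (via fail)
i=74 'd': node 17→18  ** P7@[73:74]
i=75 'd': node 18→5 (via fail)
i=76 'c': node 5→13 (via fail)  ** P4@[75:76]
i=77 'a': node 13→8 (via fail)  ** P6@[77:77]
i=78 'a': node 8→8 (via fail)  ** P6@[78:78]

Result: [[3,6],[9,6],[13,4],[16,6],[18,3],[18,7],[19,4],[20,6],[22,3],[22,7],[27,7],[30,7],[32,6],[34,3],[34,7],[35,6],[37,3],[37,7],[38,6],[41,5],[41,7],[43,6],[44,6],[47,4],[50,6],[53,5],[53,7],[54,6],[56,2],[59,6],[60,6],[62,3],[62,7],[63,6],[67,1],[67,6],[68,6],[70,3],[70,7],[72,7],[74,7],[76,4],[77,6],[78,6]]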